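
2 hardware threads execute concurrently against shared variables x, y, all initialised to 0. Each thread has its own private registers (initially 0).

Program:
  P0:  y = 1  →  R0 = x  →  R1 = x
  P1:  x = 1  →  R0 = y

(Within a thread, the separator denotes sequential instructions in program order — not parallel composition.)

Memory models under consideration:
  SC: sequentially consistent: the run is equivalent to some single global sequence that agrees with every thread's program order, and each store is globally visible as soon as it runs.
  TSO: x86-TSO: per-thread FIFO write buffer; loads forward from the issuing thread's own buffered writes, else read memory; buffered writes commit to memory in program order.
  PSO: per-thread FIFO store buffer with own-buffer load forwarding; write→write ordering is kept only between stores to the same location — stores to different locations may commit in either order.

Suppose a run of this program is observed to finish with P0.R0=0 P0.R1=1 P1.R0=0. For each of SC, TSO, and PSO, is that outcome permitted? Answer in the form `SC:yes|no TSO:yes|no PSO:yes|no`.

outcome vector order: (P0.R0,P0.R1,P1.R0)
SC: 4 outcomes — {0/0/1, 0/1/1, 1/1/0, 1/1/1}
TSO: 6 outcomes — {0/0/0, 0/0/1, 0/1/0, 0/1/1, 1/1/0, 1/1/1}
PSO: 6 outcomes — {0/0/0, 0/0/1, 0/1/0, 0/1/1, 1/1/0, 1/1/1}
target 0/1/0 ∈ {TSO,PSO}

SC:no TSO:yes PSO:yes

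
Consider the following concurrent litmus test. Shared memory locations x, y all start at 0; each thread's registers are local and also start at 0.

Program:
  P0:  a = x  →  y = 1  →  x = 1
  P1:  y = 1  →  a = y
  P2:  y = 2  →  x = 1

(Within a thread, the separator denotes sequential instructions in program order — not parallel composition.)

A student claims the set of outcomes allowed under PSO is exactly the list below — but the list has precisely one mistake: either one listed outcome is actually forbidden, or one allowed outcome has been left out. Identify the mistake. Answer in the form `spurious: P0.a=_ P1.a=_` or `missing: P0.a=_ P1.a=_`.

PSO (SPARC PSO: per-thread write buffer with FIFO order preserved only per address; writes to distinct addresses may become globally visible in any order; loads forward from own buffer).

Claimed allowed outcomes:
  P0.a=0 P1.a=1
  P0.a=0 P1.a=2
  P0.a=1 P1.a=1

missing: P0.a=1 P1.a=2

outcome vector order: (P0.a,P1.a)
PSO: 4 outcomes — {0/1 0/2 1/1 1/2}
PSO∖claimed = {1/2}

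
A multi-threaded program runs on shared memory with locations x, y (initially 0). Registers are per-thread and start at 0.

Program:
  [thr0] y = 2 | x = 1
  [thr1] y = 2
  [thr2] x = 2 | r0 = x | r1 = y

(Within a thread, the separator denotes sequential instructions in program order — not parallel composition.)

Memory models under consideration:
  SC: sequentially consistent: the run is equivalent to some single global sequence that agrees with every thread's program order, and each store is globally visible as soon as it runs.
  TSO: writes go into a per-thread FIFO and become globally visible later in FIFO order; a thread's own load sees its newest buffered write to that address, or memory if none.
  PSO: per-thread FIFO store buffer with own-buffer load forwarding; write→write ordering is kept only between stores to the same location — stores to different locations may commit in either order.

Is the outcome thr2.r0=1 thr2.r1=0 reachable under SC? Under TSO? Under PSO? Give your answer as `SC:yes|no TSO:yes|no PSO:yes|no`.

SC:no TSO:no PSO:yes

outcome vector order: (thr2.r0,thr2.r1)
under SC → 1/2 2/0 2/2
under TSO → 1/2 2/0 2/2
under PSO → 1/0 1/2 2/0 2/2
target 1/0 ∈ {PSO}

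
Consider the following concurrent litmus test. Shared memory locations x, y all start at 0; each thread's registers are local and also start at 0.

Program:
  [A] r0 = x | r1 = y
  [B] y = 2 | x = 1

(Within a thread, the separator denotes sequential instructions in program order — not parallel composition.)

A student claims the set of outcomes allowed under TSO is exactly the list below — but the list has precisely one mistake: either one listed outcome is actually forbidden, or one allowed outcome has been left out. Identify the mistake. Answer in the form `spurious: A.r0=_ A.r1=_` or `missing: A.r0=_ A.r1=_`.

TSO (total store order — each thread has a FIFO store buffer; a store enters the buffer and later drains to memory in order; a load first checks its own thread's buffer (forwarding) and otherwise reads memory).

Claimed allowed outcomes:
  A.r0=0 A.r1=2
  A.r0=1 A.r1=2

outcome vector order: (A.r0,A.r1)
TSO (3): (0,0), (0,2), (1,2)
TSO∖claimed = {(0,0)}

missing: A.r0=0 A.r1=0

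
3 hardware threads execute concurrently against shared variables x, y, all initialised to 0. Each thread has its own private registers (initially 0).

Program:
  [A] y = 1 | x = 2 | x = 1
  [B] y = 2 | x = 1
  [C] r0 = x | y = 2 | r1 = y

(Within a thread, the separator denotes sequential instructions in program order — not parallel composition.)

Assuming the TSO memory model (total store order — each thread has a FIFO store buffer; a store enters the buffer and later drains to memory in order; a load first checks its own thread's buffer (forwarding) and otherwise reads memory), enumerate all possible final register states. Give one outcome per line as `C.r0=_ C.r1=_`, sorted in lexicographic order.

C.r0=0 C.r1=1
C.r0=0 C.r1=2
C.r0=1 C.r1=1
C.r0=1 C.r1=2
C.r0=2 C.r1=2

outcome vector order: (C.r0,C.r1)
|TSO outcomes| = 5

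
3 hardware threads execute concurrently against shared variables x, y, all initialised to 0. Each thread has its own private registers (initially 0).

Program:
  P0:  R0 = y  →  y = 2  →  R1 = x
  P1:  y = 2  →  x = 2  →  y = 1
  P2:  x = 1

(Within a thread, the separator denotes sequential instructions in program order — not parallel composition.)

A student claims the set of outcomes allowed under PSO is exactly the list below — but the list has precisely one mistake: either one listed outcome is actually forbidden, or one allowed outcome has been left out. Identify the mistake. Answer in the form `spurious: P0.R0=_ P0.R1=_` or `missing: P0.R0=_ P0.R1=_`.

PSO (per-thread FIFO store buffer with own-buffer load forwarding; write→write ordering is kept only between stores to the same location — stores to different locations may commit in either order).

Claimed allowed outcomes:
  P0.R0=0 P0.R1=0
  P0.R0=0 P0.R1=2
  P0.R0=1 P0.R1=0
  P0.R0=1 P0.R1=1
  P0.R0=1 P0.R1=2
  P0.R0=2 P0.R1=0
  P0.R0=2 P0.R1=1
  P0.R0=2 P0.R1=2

missing: P0.R0=0 P0.R1=1

outcome vector order: (P0.R0,P0.R1)
PSO (9): 00 01 02 10 11 12 20 21 22
PSO∖claimed = {01}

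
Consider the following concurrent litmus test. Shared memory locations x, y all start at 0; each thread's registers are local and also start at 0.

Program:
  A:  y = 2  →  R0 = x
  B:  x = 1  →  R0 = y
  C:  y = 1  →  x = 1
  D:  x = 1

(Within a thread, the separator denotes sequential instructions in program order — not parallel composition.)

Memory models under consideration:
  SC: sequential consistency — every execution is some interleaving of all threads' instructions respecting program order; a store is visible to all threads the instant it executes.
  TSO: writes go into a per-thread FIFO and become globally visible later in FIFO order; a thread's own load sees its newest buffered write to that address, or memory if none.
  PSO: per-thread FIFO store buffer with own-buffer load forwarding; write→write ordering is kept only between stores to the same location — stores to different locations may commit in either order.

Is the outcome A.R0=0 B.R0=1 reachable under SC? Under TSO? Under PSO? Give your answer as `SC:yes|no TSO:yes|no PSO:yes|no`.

outcome vector order: (A.R0,B.R0)
SC: 5 outcomes — {<0 1> <0 2> <1 0> <1 1> <1 2>}
TSO: 6 outcomes — {<0 0> <0 1> <0 2> <1 0> <1 1> <1 2>}
PSO: 6 outcomes — {<0 0> <0 1> <0 2> <1 0> <1 1> <1 2>}
target <0 1> ∈ {SC,TSO,PSO}

SC:yes TSO:yes PSO:yes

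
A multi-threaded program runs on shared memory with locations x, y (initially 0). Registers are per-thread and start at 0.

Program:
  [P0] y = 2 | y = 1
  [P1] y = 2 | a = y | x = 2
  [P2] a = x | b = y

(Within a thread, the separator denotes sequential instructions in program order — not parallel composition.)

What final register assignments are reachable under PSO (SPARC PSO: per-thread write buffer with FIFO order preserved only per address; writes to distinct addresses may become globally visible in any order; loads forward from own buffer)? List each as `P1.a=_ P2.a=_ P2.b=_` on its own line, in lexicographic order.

P1.a=1 P2.a=0 P2.b=0
P1.a=1 P2.a=0 P2.b=1
P1.a=1 P2.a=0 P2.b=2
P1.a=1 P2.a=2 P2.b=1
P1.a=2 P2.a=0 P2.b=0
P1.a=2 P2.a=0 P2.b=1
P1.a=2 P2.a=0 P2.b=2
P1.a=2 P2.a=2 P2.b=0
P1.a=2 P2.a=2 P2.b=1
P1.a=2 P2.a=2 P2.b=2

outcome vector order: (P1.a,P2.a,P2.b)
|PSO outcomes| = 10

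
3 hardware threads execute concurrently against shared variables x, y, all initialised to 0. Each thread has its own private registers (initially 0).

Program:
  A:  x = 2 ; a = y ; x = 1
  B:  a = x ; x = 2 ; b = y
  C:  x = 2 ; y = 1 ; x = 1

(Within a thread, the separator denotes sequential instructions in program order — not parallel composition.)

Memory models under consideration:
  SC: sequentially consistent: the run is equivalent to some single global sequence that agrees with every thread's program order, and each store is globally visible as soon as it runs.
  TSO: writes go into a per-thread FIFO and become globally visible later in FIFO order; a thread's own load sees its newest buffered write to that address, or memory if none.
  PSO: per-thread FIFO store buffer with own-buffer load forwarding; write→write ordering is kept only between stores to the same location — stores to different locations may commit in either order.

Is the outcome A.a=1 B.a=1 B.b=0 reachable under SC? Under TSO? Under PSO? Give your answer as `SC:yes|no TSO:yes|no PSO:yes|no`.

SC:no TSO:no PSO:yes

outcome vector order: (A.a,B.a,B.b)
[SC] allowed = {0/0/0; 0/0/1; 0/1/0; 0/1/1; 0/2/0; 0/2/1; 1/0/0; 1/0/1; 1/1/1; 1/2/0; 1/2/1}
[TSO] allowed = {0/0/0; 0/0/1; 0/1/0; 0/1/1; 0/2/0; 0/2/1; 1/0/0; 1/0/1; 1/1/1; 1/2/0; 1/2/1}
[PSO] allowed = {0/0/0; 0/0/1; 0/1/0; 0/1/1; 0/2/0; 0/2/1; 1/0/0; 1/0/1; 1/1/0; 1/1/1; 1/2/0; 1/2/1}
target 1/1/0 ∈ {PSO}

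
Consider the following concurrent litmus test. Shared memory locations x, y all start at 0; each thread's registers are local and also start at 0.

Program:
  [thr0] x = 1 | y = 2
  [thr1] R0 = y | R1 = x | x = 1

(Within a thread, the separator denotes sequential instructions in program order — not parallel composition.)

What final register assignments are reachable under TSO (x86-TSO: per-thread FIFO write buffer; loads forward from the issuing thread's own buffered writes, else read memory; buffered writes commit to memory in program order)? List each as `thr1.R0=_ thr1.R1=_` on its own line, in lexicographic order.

thr1.R0=0 thr1.R1=0
thr1.R0=0 thr1.R1=1
thr1.R0=2 thr1.R1=1

outcome vector order: (thr1.R0,thr1.R1)
|TSO outcomes| = 3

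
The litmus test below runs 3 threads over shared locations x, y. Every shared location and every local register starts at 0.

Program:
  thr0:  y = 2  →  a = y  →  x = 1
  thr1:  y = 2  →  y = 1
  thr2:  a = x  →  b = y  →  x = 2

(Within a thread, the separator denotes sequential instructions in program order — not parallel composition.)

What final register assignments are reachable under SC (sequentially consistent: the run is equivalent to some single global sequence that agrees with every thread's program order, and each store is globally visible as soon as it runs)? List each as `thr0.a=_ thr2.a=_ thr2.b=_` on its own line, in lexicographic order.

thr0.a=1 thr2.a=0 thr2.b=0
thr0.a=1 thr2.a=0 thr2.b=1
thr0.a=1 thr2.a=0 thr2.b=2
thr0.a=1 thr2.a=1 thr2.b=1
thr0.a=2 thr2.a=0 thr2.b=0
thr0.a=2 thr2.a=0 thr2.b=1
thr0.a=2 thr2.a=0 thr2.b=2
thr0.a=2 thr2.a=1 thr2.b=1
thr0.a=2 thr2.a=1 thr2.b=2

outcome vector order: (thr0.a,thr2.a,thr2.b)
|SC outcomes| = 9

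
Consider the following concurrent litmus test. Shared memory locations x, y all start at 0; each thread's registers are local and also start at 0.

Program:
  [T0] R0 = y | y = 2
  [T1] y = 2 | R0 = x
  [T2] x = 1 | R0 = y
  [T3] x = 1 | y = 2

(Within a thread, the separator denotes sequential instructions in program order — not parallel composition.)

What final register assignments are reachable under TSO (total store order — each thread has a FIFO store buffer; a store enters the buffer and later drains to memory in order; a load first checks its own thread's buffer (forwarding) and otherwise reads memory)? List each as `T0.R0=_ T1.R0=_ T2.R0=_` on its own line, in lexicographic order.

T0.R0=0 T1.R0=0 T2.R0=0
T0.R0=0 T1.R0=0 T2.R0=2
T0.R0=0 T1.R0=1 T2.R0=0
T0.R0=0 T1.R0=1 T2.R0=2
T0.R0=2 T1.R0=0 T2.R0=0
T0.R0=2 T1.R0=0 T2.R0=2
T0.R0=2 T1.R0=1 T2.R0=0
T0.R0=2 T1.R0=1 T2.R0=2

outcome vector order: (T0.R0,T1.R0,T2.R0)
|TSO outcomes| = 8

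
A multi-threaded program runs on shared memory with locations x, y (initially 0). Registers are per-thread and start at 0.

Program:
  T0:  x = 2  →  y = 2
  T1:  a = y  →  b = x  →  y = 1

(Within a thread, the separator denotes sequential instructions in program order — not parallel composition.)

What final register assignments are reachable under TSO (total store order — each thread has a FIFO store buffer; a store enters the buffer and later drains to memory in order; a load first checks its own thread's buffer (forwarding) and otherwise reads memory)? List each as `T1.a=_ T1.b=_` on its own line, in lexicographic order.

outcome vector order: (T1.a,T1.b)
|TSO outcomes| = 3

T1.a=0 T1.b=0
T1.a=0 T1.b=2
T1.a=2 T1.b=2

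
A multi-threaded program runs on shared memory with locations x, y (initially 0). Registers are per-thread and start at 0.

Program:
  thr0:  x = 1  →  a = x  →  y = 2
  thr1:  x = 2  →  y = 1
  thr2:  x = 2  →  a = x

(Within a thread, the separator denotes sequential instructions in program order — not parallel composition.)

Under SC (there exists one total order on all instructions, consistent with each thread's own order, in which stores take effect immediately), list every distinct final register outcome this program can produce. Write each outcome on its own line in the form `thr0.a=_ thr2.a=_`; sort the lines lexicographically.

outcome vector order: (thr0.a,thr2.a)
|SC outcomes| = 4

thr0.a=1 thr2.a=1
thr0.a=1 thr2.a=2
thr0.a=2 thr2.a=1
thr0.a=2 thr2.a=2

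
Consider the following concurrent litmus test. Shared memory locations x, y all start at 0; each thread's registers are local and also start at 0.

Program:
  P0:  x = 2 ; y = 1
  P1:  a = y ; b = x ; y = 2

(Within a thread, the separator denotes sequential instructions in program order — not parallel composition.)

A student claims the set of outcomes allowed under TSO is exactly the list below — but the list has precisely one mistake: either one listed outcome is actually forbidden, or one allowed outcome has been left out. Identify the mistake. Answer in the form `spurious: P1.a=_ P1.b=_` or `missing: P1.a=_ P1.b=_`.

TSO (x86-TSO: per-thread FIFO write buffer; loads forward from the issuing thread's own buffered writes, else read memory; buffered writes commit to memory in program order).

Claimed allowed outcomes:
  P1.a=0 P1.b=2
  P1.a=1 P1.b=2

missing: P1.a=0 P1.b=0

outcome vector order: (P1.a,P1.b)
[TSO] allowed = {0/0, 0/2, 1/2}
TSO∖claimed = {0/0}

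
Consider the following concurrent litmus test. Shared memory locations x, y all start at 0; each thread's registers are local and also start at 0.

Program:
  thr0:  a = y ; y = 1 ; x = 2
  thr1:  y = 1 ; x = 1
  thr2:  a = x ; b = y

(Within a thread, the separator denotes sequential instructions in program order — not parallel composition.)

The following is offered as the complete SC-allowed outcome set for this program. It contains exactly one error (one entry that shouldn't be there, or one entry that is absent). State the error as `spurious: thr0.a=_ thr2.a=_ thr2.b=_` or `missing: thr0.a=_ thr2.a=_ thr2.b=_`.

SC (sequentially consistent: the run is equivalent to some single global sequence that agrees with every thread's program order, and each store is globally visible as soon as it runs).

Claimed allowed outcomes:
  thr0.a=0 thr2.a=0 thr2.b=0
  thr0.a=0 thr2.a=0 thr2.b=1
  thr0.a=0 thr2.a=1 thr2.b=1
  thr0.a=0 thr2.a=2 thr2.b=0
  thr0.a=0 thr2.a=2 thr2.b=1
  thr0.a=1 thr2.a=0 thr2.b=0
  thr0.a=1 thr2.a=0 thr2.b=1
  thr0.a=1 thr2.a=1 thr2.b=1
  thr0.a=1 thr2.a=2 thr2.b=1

outcome vector order: (thr0.a,thr2.a,thr2.b)
[SC] allowed = {0/0/0; 0/0/1; 0/1/1; 0/2/1; 1/0/0; 1/0/1; 1/1/1; 1/2/1}
claimed∖SC = {0/2/0}

spurious: thr0.a=0 thr2.a=2 thr2.b=0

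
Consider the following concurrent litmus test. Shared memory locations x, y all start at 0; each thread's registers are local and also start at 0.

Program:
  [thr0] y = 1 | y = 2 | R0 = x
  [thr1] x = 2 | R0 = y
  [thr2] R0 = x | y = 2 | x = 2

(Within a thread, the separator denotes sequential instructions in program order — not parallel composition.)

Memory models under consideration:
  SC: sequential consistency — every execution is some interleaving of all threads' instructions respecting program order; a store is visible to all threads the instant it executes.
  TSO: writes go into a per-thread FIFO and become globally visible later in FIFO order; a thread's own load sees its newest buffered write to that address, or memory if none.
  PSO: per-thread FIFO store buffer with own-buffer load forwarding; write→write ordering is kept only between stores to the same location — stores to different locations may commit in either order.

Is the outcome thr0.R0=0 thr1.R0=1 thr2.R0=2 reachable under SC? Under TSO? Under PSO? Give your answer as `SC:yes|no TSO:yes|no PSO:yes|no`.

SC:no TSO:yes PSO:yes

outcome vector order: (thr0.R0,thr1.R0,thr2.R0)
SC (8): (0,2,0) (0,2,2) (2,0,0) (2,0,2) (2,1,0) (2,1,2) (2,2,0) (2,2,2)
TSO (12): (0,0,0) (0,0,2) (0,1,0) (0,1,2) (0,2,0) (0,2,2) (2,0,0) (2,0,2) (2,1,0) (2,1,2) (2,2,0) (2,2,2)
PSO (12): (0,0,0) (0,0,2) (0,1,0) (0,1,2) (0,2,0) (0,2,2) (2,0,0) (2,0,2) (2,1,0) (2,1,2) (2,2,0) (2,2,2)
target (0,1,2) ∈ {TSO,PSO}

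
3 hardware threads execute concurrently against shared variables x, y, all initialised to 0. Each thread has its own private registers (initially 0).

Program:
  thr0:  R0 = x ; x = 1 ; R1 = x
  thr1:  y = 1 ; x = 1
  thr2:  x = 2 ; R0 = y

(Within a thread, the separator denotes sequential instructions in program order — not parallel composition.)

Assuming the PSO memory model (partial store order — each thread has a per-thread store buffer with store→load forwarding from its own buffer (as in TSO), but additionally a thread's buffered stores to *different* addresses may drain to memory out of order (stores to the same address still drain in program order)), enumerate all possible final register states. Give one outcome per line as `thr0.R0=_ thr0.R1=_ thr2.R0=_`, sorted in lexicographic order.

outcome vector order: (thr0.R0,thr0.R1,thr2.R0)
|PSO outcomes| = 10

thr0.R0=0 thr0.R1=1 thr2.R0=0
thr0.R0=0 thr0.R1=1 thr2.R0=1
thr0.R0=0 thr0.R1=2 thr2.R0=0
thr0.R0=0 thr0.R1=2 thr2.R0=1
thr0.R0=1 thr0.R1=1 thr2.R0=0
thr0.R0=1 thr0.R1=1 thr2.R0=1
thr0.R0=1 thr0.R1=2 thr2.R0=0
thr0.R0=1 thr0.R1=2 thr2.R0=1
thr0.R0=2 thr0.R1=1 thr2.R0=0
thr0.R0=2 thr0.R1=1 thr2.R0=1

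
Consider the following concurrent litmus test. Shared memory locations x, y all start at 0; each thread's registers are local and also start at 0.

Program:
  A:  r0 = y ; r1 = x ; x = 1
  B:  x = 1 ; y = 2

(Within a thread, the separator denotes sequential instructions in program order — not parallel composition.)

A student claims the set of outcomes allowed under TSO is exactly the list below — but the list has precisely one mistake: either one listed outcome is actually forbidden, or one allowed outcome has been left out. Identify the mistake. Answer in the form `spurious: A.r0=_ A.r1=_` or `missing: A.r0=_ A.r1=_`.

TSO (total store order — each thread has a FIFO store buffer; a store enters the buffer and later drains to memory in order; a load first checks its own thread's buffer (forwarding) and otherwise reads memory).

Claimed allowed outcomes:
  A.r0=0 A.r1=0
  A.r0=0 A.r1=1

missing: A.r0=2 A.r1=1

outcome vector order: (A.r0,A.r1)
TSO: 3 outcomes — {0/0; 0/1; 2/1}
TSO∖claimed = {2/1}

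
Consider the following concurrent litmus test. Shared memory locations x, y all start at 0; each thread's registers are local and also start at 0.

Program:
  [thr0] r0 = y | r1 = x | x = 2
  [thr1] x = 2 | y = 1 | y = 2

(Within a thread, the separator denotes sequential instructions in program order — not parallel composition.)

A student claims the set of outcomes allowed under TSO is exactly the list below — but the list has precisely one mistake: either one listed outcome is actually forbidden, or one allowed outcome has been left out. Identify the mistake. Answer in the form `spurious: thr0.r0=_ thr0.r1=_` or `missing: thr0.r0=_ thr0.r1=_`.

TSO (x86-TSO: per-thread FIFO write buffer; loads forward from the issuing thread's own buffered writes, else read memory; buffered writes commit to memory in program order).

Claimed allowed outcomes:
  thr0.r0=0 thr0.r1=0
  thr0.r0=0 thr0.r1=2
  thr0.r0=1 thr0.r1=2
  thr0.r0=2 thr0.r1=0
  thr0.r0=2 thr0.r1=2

spurious: thr0.r0=2 thr0.r1=0

outcome vector order: (thr0.r0,thr0.r1)
under TSO → 00, 02, 12, 22
claimed∖TSO = {20}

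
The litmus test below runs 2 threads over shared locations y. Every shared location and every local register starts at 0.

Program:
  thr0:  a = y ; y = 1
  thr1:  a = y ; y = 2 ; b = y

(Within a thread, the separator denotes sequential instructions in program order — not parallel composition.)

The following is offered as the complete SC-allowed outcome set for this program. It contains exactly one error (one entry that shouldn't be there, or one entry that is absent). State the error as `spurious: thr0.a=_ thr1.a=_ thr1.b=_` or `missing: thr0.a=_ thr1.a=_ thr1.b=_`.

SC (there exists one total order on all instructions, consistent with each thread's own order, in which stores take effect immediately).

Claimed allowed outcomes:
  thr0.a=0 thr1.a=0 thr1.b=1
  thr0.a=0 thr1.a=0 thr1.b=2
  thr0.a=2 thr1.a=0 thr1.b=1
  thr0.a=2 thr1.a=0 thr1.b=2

outcome vector order: (thr0.a,thr1.a,thr1.b)
[SC] allowed = {001; 002; 012; 201; 202}
SC∖claimed = {012}

missing: thr0.a=0 thr1.a=1 thr1.b=2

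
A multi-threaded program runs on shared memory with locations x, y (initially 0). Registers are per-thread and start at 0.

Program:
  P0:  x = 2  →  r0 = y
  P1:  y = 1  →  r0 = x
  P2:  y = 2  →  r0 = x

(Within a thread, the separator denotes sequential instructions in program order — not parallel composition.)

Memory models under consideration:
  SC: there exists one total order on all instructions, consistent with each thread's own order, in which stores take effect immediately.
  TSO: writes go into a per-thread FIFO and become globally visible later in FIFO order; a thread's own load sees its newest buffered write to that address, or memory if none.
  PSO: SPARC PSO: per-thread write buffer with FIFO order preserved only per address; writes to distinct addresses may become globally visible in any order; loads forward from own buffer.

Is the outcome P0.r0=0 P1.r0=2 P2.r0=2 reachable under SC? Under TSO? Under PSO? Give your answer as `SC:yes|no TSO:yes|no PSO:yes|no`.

outcome vector order: (P0.r0,P1.r0,P2.r0)
SC: 9 outcomes — {022; 100; 102; 120; 122; 200; 202; 220; 222}
TSO: 12 outcomes — {000; 002; 020; 022; 100; 102; 120; 122; 200; 202; 220; 222}
PSO: 12 outcomes — {000; 002; 020; 022; 100; 102; 120; 122; 200; 202; 220; 222}
target 022 ∈ {SC,TSO,PSO}

SC:yes TSO:yes PSO:yes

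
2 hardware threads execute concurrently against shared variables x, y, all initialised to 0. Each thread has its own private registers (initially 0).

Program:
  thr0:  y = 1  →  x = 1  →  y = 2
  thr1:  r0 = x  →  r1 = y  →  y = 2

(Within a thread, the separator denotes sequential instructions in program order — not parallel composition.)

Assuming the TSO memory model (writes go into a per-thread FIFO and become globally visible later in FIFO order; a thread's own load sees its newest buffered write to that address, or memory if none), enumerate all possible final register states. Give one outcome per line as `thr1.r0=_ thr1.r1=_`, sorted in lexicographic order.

thr1.r0=0 thr1.r1=0
thr1.r0=0 thr1.r1=1
thr1.r0=0 thr1.r1=2
thr1.r0=1 thr1.r1=1
thr1.r0=1 thr1.r1=2

outcome vector order: (thr1.r0,thr1.r1)
|TSO outcomes| = 5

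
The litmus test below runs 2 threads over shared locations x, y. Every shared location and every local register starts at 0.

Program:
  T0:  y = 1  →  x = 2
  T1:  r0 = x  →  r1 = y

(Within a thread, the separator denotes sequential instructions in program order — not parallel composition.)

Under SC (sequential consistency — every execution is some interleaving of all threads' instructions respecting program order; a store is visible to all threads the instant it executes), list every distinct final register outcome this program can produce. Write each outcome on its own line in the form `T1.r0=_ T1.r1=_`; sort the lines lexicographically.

T1.r0=0 T1.r1=0
T1.r0=0 T1.r1=1
T1.r0=2 T1.r1=1

outcome vector order: (T1.r0,T1.r1)
|SC outcomes| = 3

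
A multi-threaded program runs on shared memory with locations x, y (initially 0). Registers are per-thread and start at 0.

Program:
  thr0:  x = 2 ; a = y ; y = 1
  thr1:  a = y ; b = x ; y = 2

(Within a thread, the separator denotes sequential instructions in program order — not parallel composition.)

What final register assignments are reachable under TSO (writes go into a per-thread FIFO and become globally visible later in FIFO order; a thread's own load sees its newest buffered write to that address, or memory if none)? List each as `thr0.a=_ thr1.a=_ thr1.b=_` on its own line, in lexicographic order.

outcome vector order: (thr0.a,thr1.a,thr1.b)
|TSO outcomes| = 5

thr0.a=0 thr1.a=0 thr1.b=0
thr0.a=0 thr1.a=0 thr1.b=2
thr0.a=0 thr1.a=1 thr1.b=2
thr0.a=2 thr1.a=0 thr1.b=0
thr0.a=2 thr1.a=0 thr1.b=2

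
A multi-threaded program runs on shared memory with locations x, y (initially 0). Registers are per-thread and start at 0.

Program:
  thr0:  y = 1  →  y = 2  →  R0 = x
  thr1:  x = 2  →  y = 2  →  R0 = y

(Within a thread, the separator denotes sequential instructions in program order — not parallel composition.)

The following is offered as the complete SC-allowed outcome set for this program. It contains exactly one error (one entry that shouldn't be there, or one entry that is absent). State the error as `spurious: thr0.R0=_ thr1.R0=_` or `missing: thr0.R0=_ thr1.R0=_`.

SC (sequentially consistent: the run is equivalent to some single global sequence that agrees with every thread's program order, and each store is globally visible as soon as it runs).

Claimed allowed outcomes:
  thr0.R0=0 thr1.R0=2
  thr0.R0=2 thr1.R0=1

outcome vector order: (thr0.R0,thr1.R0)
under SC → <0 2> <2 1> <2 2>
SC∖claimed = {<2 2>}

missing: thr0.R0=2 thr1.R0=2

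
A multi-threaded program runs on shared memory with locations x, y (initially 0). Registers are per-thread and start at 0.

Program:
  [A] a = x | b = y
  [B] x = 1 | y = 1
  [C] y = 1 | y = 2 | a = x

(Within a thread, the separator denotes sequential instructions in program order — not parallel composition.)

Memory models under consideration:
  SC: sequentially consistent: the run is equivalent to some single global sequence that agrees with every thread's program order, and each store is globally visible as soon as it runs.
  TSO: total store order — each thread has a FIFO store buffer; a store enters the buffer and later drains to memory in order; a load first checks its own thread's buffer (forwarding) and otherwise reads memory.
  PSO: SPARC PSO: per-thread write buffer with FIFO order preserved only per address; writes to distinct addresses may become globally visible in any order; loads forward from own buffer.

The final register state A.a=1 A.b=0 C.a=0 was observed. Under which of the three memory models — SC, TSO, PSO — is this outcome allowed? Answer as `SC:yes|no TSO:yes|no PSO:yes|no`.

outcome vector order: (A.a,A.b,C.a)
[SC] allowed = {<0 0 0>; <0 0 1>; <0 1 0>; <0 1 1>; <0 2 0>; <0 2 1>; <1 0 1>; <1 1 0>; <1 1 1>; <1 2 0>; <1 2 1>}
[TSO] allowed = {<0 0 0>; <0 0 1>; <0 1 0>; <0 1 1>; <0 2 0>; <0 2 1>; <1 0 0>; <1 0 1>; <1 1 0>; <1 1 1>; <1 2 0>; <1 2 1>}
[PSO] allowed = {<0 0 0>; <0 0 1>; <0 1 0>; <0 1 1>; <0 2 0>; <0 2 1>; <1 0 0>; <1 0 1>; <1 1 0>; <1 1 1>; <1 2 0>; <1 2 1>}
target <1 0 0> ∈ {TSO,PSO}

SC:no TSO:yes PSO:yes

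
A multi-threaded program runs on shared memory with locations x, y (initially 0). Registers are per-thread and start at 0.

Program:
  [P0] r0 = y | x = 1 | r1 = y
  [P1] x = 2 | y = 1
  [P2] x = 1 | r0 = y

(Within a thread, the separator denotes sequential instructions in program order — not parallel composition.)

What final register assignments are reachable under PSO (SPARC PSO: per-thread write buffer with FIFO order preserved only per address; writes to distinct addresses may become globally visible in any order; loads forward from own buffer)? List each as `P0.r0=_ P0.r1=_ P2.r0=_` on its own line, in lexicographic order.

P0.r0=0 P0.r1=0 P2.r0=0
P0.r0=0 P0.r1=0 P2.r0=1
P0.r0=0 P0.r1=1 P2.r0=0
P0.r0=0 P0.r1=1 P2.r0=1
P0.r0=1 P0.r1=1 P2.r0=0
P0.r0=1 P0.r1=1 P2.r0=1

outcome vector order: (P0.r0,P0.r1,P2.r0)
|PSO outcomes| = 6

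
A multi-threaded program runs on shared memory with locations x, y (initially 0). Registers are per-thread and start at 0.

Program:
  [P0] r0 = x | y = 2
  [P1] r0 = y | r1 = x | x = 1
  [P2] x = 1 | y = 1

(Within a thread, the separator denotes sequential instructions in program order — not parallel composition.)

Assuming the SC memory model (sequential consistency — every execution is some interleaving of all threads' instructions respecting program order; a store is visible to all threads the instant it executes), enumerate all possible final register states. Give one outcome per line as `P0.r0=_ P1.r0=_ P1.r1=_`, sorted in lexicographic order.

P0.r0=0 P1.r0=0 P1.r1=0
P0.r0=0 P1.r0=0 P1.r1=1
P0.r0=0 P1.r0=1 P1.r1=1
P0.r0=0 P1.r0=2 P1.r1=0
P0.r0=0 P1.r0=2 P1.r1=1
P0.r0=1 P1.r0=0 P1.r1=0
P0.r0=1 P1.r0=0 P1.r1=1
P0.r0=1 P1.r0=1 P1.r1=1
P0.r0=1 P1.r0=2 P1.r1=1

outcome vector order: (P0.r0,P1.r0,P1.r1)
|SC outcomes| = 9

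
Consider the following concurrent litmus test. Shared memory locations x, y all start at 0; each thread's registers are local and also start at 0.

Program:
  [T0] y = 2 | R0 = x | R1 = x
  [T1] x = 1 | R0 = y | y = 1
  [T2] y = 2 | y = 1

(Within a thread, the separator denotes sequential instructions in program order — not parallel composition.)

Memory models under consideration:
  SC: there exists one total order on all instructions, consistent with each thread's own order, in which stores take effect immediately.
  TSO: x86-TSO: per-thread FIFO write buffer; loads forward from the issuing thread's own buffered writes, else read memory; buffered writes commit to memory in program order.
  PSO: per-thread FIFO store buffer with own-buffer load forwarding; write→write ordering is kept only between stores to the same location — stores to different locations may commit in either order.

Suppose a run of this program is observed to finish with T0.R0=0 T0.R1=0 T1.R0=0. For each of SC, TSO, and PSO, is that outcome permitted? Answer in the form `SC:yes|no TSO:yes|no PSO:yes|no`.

SC:no TSO:yes PSO:yes

outcome vector order: (T0.R0,T0.R1,T1.R0)
SC (7): 0/0/1; 0/0/2; 0/1/1; 0/1/2; 1/1/0; 1/1/1; 1/1/2
TSO (9): 0/0/0; 0/0/1; 0/0/2; 0/1/0; 0/1/1; 0/1/2; 1/1/0; 1/1/1; 1/1/2
PSO (9): 0/0/0; 0/0/1; 0/0/2; 0/1/0; 0/1/1; 0/1/2; 1/1/0; 1/1/1; 1/1/2
target 0/0/0 ∈ {TSO,PSO}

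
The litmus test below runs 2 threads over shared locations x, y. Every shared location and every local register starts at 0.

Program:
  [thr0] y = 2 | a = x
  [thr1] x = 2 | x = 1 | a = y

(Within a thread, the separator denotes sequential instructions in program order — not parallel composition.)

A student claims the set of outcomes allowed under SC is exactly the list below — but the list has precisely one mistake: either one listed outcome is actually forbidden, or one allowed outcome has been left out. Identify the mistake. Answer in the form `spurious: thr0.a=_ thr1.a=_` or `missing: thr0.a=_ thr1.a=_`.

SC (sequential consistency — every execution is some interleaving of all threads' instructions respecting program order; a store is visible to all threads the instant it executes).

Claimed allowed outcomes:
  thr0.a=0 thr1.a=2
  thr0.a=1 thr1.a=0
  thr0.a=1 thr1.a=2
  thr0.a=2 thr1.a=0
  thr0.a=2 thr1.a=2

outcome vector order: (thr0.a,thr1.a)
SC: 4 outcomes — {<0 2> <1 0> <1 2> <2 2>}
claimed∖SC = {<2 0>}

spurious: thr0.a=2 thr1.a=0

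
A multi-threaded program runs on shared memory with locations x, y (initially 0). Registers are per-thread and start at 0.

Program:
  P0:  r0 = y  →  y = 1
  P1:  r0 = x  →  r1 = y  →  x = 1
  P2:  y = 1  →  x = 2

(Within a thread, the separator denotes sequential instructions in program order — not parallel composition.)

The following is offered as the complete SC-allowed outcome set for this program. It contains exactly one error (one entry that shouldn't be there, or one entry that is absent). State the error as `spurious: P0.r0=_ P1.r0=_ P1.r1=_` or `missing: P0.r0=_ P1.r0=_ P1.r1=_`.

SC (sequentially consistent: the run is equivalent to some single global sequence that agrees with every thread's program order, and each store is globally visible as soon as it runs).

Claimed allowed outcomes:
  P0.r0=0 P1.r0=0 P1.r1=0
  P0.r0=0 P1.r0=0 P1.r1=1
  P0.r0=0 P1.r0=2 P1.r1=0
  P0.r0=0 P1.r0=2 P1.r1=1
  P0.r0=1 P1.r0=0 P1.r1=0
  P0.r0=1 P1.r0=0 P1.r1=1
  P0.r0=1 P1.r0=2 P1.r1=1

spurious: P0.r0=0 P1.r0=2 P1.r1=0

outcome vector order: (P0.r0,P1.r0,P1.r1)
under SC → 000 001 021 100 101 121
claimed∖SC = {020}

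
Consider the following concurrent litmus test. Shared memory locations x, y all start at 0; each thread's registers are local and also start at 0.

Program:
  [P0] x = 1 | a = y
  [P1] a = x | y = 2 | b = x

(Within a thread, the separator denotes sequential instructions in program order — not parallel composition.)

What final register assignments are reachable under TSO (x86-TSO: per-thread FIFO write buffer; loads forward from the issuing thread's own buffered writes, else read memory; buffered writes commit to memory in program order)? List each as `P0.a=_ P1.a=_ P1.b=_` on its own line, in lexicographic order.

outcome vector order: (P0.a,P1.a,P1.b)
|TSO outcomes| = 6

P0.a=0 P1.a=0 P1.b=0
P0.a=0 P1.a=0 P1.b=1
P0.a=0 P1.a=1 P1.b=1
P0.a=2 P1.a=0 P1.b=0
P0.a=2 P1.a=0 P1.b=1
P0.a=2 P1.a=1 P1.b=1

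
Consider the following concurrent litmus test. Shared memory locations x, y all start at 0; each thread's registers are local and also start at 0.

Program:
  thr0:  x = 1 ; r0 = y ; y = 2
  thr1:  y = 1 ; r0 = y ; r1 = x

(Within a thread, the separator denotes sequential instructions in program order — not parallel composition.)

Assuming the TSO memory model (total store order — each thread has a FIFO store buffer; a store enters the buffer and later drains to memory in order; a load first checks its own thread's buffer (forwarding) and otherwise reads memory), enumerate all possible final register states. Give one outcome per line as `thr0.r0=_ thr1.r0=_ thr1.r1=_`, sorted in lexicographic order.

outcome vector order: (thr0.r0,thr1.r0,thr1.r1)
|TSO outcomes| = 6

thr0.r0=0 thr1.r0=1 thr1.r1=0
thr0.r0=0 thr1.r0=1 thr1.r1=1
thr0.r0=0 thr1.r0=2 thr1.r1=1
thr0.r0=1 thr1.r0=1 thr1.r1=0
thr0.r0=1 thr1.r0=1 thr1.r1=1
thr0.r0=1 thr1.r0=2 thr1.r1=1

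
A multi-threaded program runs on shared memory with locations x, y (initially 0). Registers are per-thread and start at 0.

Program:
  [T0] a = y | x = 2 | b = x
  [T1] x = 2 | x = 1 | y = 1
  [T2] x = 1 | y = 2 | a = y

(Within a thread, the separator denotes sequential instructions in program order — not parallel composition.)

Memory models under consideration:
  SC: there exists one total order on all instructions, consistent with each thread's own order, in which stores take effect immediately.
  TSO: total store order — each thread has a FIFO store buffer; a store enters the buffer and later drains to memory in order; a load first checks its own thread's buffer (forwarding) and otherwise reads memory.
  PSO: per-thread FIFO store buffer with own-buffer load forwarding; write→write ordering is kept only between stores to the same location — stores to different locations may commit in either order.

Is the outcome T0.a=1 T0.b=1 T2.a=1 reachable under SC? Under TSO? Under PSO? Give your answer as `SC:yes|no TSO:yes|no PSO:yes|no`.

SC:no TSO:no PSO:yes

outcome vector order: (T0.a,T0.b,T2.a)
SC (11): <0 1 1>, <0 1 2>, <0 2 1>, <0 2 2>, <1 1 2>, <1 2 1>, <1 2 2>, <2 1 1>, <2 1 2>, <2 2 1>, <2 2 2>
TSO (11): <0 1 1>, <0 1 2>, <0 2 1>, <0 2 2>, <1 1 2>, <1 2 1>, <1 2 2>, <2 1 1>, <2 1 2>, <2 2 1>, <2 2 2>
PSO (12): <0 1 1>, <0 1 2>, <0 2 1>, <0 2 2>, <1 1 1>, <1 1 2>, <1 2 1>, <1 2 2>, <2 1 1>, <2 1 2>, <2 2 1>, <2 2 2>
target <1 1 1> ∈ {PSO}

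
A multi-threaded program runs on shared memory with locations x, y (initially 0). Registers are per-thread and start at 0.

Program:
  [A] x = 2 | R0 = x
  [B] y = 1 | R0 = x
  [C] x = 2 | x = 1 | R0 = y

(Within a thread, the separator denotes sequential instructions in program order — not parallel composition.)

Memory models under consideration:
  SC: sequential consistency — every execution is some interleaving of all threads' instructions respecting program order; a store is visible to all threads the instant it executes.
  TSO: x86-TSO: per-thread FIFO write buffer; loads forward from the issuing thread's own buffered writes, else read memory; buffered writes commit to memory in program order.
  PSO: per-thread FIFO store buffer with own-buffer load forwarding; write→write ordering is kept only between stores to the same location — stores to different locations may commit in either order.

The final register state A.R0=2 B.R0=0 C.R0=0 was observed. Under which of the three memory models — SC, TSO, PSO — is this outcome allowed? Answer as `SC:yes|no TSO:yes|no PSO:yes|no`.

SC:no TSO:yes PSO:yes

outcome vector order: (A.R0,B.R0,C.R0)
under SC → <1 0 1>; <1 1 0>; <1 1 1>; <1 2 1>; <2 0 1>; <2 1 0>; <2 1 1>; <2 2 0>; <2 2 1>
under TSO → <1 0 0>; <1 0 1>; <1 1 0>; <1 1 1>; <1 2 0>; <1 2 1>; <2 0 0>; <2 0 1>; <2 1 0>; <2 1 1>; <2 2 0>; <2 2 1>
under PSO → <1 0 0>; <1 0 1>; <1 1 0>; <1 1 1>; <1 2 0>; <1 2 1>; <2 0 0>; <2 0 1>; <2 1 0>; <2 1 1>; <2 2 0>; <2 2 1>
target <2 0 0> ∈ {TSO,PSO}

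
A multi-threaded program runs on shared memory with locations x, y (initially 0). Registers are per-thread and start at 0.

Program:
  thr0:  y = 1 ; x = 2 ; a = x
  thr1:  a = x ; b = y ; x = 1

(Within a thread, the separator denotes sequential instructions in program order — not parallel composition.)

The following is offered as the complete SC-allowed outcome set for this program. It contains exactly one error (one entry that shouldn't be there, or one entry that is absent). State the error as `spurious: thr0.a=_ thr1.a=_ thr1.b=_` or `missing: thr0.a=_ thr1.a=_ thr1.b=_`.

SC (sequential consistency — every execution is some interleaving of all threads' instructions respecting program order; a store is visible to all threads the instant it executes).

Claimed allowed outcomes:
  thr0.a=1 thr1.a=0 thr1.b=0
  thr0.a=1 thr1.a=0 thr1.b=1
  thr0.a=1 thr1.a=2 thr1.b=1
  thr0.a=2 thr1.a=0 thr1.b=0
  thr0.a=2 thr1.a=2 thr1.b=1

missing: thr0.a=2 thr1.a=0 thr1.b=1

outcome vector order: (thr0.a,thr1.a,thr1.b)
SC (6): 100; 101; 121; 200; 201; 221
SC∖claimed = {201}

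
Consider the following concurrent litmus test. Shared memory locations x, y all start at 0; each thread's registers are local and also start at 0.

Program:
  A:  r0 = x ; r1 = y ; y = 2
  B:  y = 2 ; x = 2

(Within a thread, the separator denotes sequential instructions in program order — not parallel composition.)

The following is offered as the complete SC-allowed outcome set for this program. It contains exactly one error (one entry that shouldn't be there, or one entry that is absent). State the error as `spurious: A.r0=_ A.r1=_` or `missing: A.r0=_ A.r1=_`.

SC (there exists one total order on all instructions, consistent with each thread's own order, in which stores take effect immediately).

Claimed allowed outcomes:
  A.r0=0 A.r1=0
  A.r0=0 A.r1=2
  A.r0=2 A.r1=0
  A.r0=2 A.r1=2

spurious: A.r0=2 A.r1=0

outcome vector order: (A.r0,A.r1)
SC (3): (0,0); (0,2); (2,2)
claimed∖SC = {(2,0)}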